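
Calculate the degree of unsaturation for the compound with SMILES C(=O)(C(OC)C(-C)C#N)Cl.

Molecular formula from the SMILES: C6H8ClNO2.
DoU = (2C + 2 + N − H − X)/2 = (2·6 + 2 + 1 − 8 − 1)/2 = 6/2 = 3.
(Structurally: 0 ring(s) + 3 π bond(s) = 3.)

3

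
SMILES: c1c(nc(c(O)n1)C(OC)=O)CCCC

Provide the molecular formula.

Heavy atoms from the SMILES: 10 C, 2 N, 3 O.
Implicit hydrogens by atom environment:
  3 × C: 2 H each → 6
  3 × C (aromatic): no H
  2 × C: 3 H each → 6
  2 × N (aromatic): no H
  2 × O: no H
  1 × C (aromatic): 1 H
  1 × C: no H
  1 × O: 1 H
  Total hydrogens = 14.
Molecular formula: C10H14N2O3

C10H14N2O3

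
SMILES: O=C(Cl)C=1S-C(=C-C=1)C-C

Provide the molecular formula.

Heavy atoms from the SMILES: 7 C, 1 Cl, 1 O, 1 S.
Implicit hydrogens by atom environment:
  2 × C (aromatic): 1 H each → 2
  2 × C (aromatic): no H
  1 × C: 3 H
  1 × C: 2 H
  1 × C: no H
  1 × Cl: no H
  1 × O: no H
  1 × S (aromatic): no H
  Total hydrogens = 7.
Molecular formula: C7H7ClOS

C7H7ClOS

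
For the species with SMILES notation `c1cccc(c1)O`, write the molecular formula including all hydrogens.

Heavy atoms from the SMILES: 6 C, 1 O.
Implicit hydrogens by atom environment:
  5 × C (aromatic): 1 H each → 5
  1 × C (aromatic): no H
  1 × O: 1 H
  Total hydrogens = 6.
Molecular formula: C6H6O

C6H6O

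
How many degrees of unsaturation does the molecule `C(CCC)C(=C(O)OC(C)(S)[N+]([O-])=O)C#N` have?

Molecular formula from the SMILES: C9H14N2O4S.
DoU = (2C + 2 + N − H − X)/2 = (2·9 + 2 + 2 − 14 − 0)/2 = 8/2 = 4.
(Structurally: 0 ring(s) + 4 π bond(s) = 4.)

4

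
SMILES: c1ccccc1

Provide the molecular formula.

Heavy atoms from the SMILES: 6 C.
Implicit hydrogens by atom environment:
  6 × C (aromatic): 1 H each → 6
  Total hydrogens = 6.
Molecular formula: C6H6

C6H6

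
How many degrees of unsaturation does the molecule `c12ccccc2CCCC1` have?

5

Molecular formula from the SMILES: C10H12.
DoU = (2C + 2 + N − H − X)/2 = (2·10 + 2 + 0 − 12 − 0)/2 = 10/2 = 5.
(Structurally: 2 ring(s) + 3 π bond(s) = 5.)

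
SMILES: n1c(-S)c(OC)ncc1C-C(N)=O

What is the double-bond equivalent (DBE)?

Molecular formula from the SMILES: C7H9N3O2S.
DoU = (2C + 2 + N − H − X)/2 = (2·7 + 2 + 3 − 9 − 0)/2 = 10/2 = 5.
(Structurally: 1 ring(s) + 4 π bond(s) = 5.)

5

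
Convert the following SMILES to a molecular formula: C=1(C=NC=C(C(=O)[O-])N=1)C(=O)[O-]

[C6H2N2O4]2-

Heavy atoms from the SMILES: 6 C, 2 N, 4 O.
Implicit hydrogens by atom environment:
  2 × C (aromatic): 1 H each → 2
  2 × C (aromatic): no H
  2 × C: no H
  2 × N (aromatic): no H
  2 × O: no H
  2 × O (charge -1): no H
  Total hydrogens = 2.
Net charge -2.
Molecular formula: [C6H2N2O4]2-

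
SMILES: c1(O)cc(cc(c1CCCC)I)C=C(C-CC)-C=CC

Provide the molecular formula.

C18H25IO

Heavy atoms from the SMILES: 18 C, 1 I, 1 O.
Implicit hydrogens by atom environment:
  5 × C: 2 H each → 10
  4 × C (aromatic): no H
  3 × C: 3 H each → 9
  3 × C: 1 H each → 3
  2 × C (aromatic): 1 H each → 2
  1 × C: no H
  1 × I: no H
  1 × O: 1 H
  Total hydrogens = 25.
Molecular formula: C18H25IO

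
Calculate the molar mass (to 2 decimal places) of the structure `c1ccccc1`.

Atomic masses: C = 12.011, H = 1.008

78.11

Molecular formula: C6H6.
M = 6×12.011 + 6×1.008 = 78.11 g/mol.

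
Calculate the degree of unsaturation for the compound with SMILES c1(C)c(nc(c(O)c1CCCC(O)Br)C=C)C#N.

Molecular formula from the SMILES: C13H15BrN2O2.
DoU = (2C + 2 + N − H − X)/2 = (2·13 + 2 + 2 − 15 − 1)/2 = 14/2 = 7.
(Structurally: 1 ring(s) + 6 π bond(s) = 7.)

7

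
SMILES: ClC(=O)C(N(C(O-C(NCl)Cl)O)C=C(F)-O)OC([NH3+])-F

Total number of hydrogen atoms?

Hydrogens are implicit in SMILES; fill each atom to its normal valence:
  5 × C: 1 H each → 5
  3 × Cl: no H
  3 × O: no H
  2 × C: no H
  2 × F: no H
  2 × O: 1 H each → 2
  1 × N (charge +1): 3 H
  1 × N: 1 H
  1 × N: no H
  Total hydrogens = 11.

11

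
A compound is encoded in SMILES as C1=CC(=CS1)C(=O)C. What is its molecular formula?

Heavy atoms from the SMILES: 6 C, 1 O, 1 S.
Implicit hydrogens by atom environment:
  3 × C (aromatic): 1 H each → 3
  1 × C: 3 H
  1 × C (aromatic): no H
  1 × C: no H
  1 × O: no H
  1 × S (aromatic): no H
  Total hydrogens = 6.
Molecular formula: C6H6OS

C6H6OS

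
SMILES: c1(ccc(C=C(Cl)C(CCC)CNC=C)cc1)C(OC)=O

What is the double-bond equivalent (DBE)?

7

Molecular formula from the SMILES: C17H22ClNO2.
DoU = (2C + 2 + N − H − X)/2 = (2·17 + 2 + 1 − 22 − 1)/2 = 14/2 = 7.
(Structurally: 1 ring(s) + 6 π bond(s) = 7.)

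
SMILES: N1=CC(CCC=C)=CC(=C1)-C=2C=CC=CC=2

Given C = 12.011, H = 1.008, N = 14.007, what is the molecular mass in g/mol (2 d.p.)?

209.29

Molecular formula: C15H15N.
M = 15×12.011 + 15×1.008 + 1×14.007 = 209.29 g/mol.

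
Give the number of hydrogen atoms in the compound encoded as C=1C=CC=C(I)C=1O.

Hydrogens are implicit in SMILES; fill each atom to its normal valence:
  4 × C (aromatic): 1 H each → 4
  2 × C (aromatic): no H
  1 × I: no H
  1 × O: 1 H
  Total hydrogens = 5.

5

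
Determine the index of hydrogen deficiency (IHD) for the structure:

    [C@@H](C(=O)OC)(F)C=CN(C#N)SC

Molecular formula from the SMILES: C7H9FN2O2S.
DoU = (2C + 2 + N − H − X)/2 = (2·7 + 2 + 2 − 9 − 1)/2 = 8/2 = 4.
(Structurally: 0 ring(s) + 4 π bond(s) = 4.)

4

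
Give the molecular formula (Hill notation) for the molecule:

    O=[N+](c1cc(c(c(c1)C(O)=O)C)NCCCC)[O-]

C12H16N2O4

Heavy atoms from the SMILES: 12 C, 2 N, 4 O.
Implicit hydrogens by atom environment:
  4 × C (aromatic): no H
  3 × C: 2 H each → 6
  2 × C: 3 H each → 6
  2 × C (aromatic): 1 H each → 2
  2 × O: no H
  1 × C: no H
  1 × N: 1 H
  1 × N (charge +1): no H
  1 × O: 1 H
  1 × O (charge -1): no H
  Total hydrogens = 16.
Molecular formula: C12H16N2O4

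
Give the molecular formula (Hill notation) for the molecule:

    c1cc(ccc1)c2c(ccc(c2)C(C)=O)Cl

Heavy atoms from the SMILES: 14 C, 1 Cl, 1 O.
Implicit hydrogens by atom environment:
  8 × C (aromatic): 1 H each → 8
  4 × C (aromatic): no H
  1 × C: 3 H
  1 × C: no H
  1 × Cl: no H
  1 × O: no H
  Total hydrogens = 11.
Molecular formula: C14H11ClO

C14H11ClO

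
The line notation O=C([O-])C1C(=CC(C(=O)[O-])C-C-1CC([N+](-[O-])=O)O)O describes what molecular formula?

[C10H11NO8]2-

Heavy atoms from the SMILES: 10 C, 1 N, 8 O.
Implicit hydrogens by atom environment:
  5 × C: 1 H each → 5
  3 × C: no H
  3 × O: no H
  3 × O (charge -1): no H
  2 × C: 2 H each → 4
  2 × O: 1 H each → 2
  1 × N (charge +1): no H
  Total hydrogens = 11.
Net charge -2.
Molecular formula: [C10H11NO8]2-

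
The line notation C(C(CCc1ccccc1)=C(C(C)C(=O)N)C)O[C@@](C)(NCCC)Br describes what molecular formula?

Heavy atoms from the SMILES: 1 Br, 20 C, 2 N, 2 O.
Implicit hydrogens by atom environment:
  5 × C: 2 H each → 10
  5 × C (aromatic): 1 H each → 5
  4 × C: 3 H each → 12
  4 × C: no H
  2 × O: no H
  1 × Br: no H
  1 × C: 1 H
  1 × C (aromatic): no H
  1 × N: 2 H
  1 × N: 1 H
  Total hydrogens = 31.
Molecular formula: C20H31BrN2O2

C20H31BrN2O2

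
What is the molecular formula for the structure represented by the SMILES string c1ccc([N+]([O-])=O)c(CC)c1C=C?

Heavy atoms from the SMILES: 10 C, 1 N, 2 O.
Implicit hydrogens by atom environment:
  3 × C (aromatic): 1 H each → 3
  3 × C (aromatic): no H
  2 × C: 2 H each → 4
  1 × C: 3 H
  1 × C: 1 H
  1 × N (charge +1): no H
  1 × O: no H
  1 × O (charge -1): no H
  Total hydrogens = 11.
Molecular formula: C10H11NO2

C10H11NO2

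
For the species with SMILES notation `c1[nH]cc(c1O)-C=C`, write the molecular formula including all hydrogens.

C6H7NO

Heavy atoms from the SMILES: 6 C, 1 N, 1 O.
Implicit hydrogens by atom environment:
  2 × C (aromatic): 1 H each → 2
  2 × C (aromatic): no H
  1 × C: 2 H
  1 × C: 1 H
  1 × N (aromatic): 1 H
  1 × O: 1 H
  Total hydrogens = 7.
Molecular formula: C6H7NO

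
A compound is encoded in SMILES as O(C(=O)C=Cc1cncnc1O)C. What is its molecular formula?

Heavy atoms from the SMILES: 8 C, 2 N, 3 O.
Implicit hydrogens by atom environment:
  2 × C (aromatic): 1 H each → 2
  2 × C: 1 H each → 2
  2 × C (aromatic): no H
  2 × N (aromatic): no H
  2 × O: no H
  1 × C: 3 H
  1 × C: no H
  1 × O: 1 H
  Total hydrogens = 8.
Molecular formula: C8H8N2O3

C8H8N2O3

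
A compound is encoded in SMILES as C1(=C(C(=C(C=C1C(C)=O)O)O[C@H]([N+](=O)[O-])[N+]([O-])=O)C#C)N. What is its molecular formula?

C11H9N3O7

Heavy atoms from the SMILES: 11 C, 3 N, 7 O.
Implicit hydrogens by atom environment:
  5 × C (aromatic): no H
  4 × O: no H
  2 × C: 1 H each → 2
  2 × C: no H
  2 × N (charge +1): no H
  2 × O (charge -1): no H
  1 × C: 3 H
  1 × C (aromatic): 1 H
  1 × N: 2 H
  1 × O: 1 H
  Total hydrogens = 9.
Molecular formula: C11H9N3O7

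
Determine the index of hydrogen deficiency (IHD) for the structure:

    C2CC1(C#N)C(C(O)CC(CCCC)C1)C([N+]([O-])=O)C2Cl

Molecular formula from the SMILES: C15H23ClN2O3.
DoU = (2C + 2 + N − H − X)/2 = (2·15 + 2 + 2 − 23 − 1)/2 = 10/2 = 5.
(Structurally: 2 ring(s) + 3 π bond(s) = 5.)

5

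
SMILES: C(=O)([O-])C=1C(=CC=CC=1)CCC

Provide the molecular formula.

Heavy atoms from the SMILES: 10 C, 2 O.
Implicit hydrogens by atom environment:
  4 × C (aromatic): 1 H each → 4
  2 × C: 2 H each → 4
  2 × C (aromatic): no H
  1 × C: 3 H
  1 × C: no H
  1 × O: no H
  1 × O (charge -1): no H
  Total hydrogens = 11.
Net charge -1.
Molecular formula: C10H11O2-

C10H11O2-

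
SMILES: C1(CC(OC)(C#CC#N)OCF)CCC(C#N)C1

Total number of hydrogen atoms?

Hydrogens are implicit in SMILES; fill each atom to its normal valence:
  5 × C: 2 H each → 10
  5 × C: no H
  2 × C: 1 H each → 2
  2 × N: no H
  2 × O: no H
  1 × C: 3 H
  1 × F: no H
  Total hydrogens = 15.

15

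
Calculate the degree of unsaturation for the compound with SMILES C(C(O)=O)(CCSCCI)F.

1

Molecular formula from the SMILES: C6H10FIO2S.
DoU = (2C + 2 + N − H − X)/2 = (2·6 + 2 + 0 − 10 − 2)/2 = 2/2 = 1.
(Structurally: 0 ring(s) + 1 π bond(s) = 1.)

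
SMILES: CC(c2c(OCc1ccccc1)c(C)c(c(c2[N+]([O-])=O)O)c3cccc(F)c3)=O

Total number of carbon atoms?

22

The symbol for carbon appears 22 times in the SMILES. Lowercase c denotes aromatic carbon and counts toward C.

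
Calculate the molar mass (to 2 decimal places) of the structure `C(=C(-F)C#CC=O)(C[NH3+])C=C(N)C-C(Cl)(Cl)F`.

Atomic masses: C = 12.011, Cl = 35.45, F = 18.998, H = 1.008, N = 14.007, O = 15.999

284.11

Molecular formula: C10H11Cl2F2N2O+.
M = 10×12.011 + 2×35.45 + 2×18.998 + 11×1.008 + 2×14.007 + 1×15.999 = 284.11 g/mol.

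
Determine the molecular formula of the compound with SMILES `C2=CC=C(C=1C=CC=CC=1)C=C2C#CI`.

Heavy atoms from the SMILES: 14 C, 1 I.
Implicit hydrogens by atom environment:
  9 × C (aromatic): 1 H each → 9
  3 × C (aromatic): no H
  2 × C: no H
  1 × I: no H
  Total hydrogens = 9.
Molecular formula: C14H9I

C14H9I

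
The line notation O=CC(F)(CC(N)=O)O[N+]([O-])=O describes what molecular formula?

Heavy atoms from the SMILES: 4 C, 1 F, 2 N, 5 O.
Implicit hydrogens by atom environment:
  4 × O: no H
  2 × C: no H
  1 × C: 2 H
  1 × C: 1 H
  1 × F: no H
  1 × N: 2 H
  1 × N (charge +1): no H
  1 × O (charge -1): no H
  Total hydrogens = 5.
Molecular formula: C4H5FN2O5

C4H5FN2O5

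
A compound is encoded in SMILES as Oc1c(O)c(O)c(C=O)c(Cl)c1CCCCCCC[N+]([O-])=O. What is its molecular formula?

C14H18ClNO6

Heavy atoms from the SMILES: 14 C, 1 Cl, 1 N, 6 O.
Implicit hydrogens by atom environment:
  7 × C: 2 H each → 14
  6 × C (aromatic): no H
  3 × O: 1 H each → 3
  2 × O: no H
  1 × C: 1 H
  1 × Cl: no H
  1 × N (charge +1): no H
  1 × O (charge -1): no H
  Total hydrogens = 18.
Molecular formula: C14H18ClNO6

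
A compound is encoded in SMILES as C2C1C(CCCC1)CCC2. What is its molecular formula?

Heavy atoms from the SMILES: 10 C.
Implicit hydrogens by atom environment:
  8 × C: 2 H each → 16
  2 × C: 1 H each → 2
  Total hydrogens = 18.
Molecular formula: C10H18

C10H18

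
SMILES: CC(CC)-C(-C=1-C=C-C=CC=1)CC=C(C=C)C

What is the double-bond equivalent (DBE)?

6

Molecular formula from the SMILES: C17H24.
DoU = (2C + 2 + N − H − X)/2 = (2·17 + 2 + 0 − 24 − 0)/2 = 12/2 = 6.
(Structurally: 1 ring(s) + 5 π bond(s) = 6.)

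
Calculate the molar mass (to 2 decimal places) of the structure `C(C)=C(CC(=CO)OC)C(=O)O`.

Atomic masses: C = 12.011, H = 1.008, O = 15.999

172.18

Molecular formula: C8H12O4.
M = 8×12.011 + 12×1.008 + 4×15.999 = 172.18 g/mol.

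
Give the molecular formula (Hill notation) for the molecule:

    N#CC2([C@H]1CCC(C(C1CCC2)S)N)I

Heavy atoms from the SMILES: 11 C, 1 I, 2 N, 1 S.
Implicit hydrogens by atom environment:
  5 × C: 2 H each → 10
  4 × C: 1 H each → 4
  2 × C: no H
  1 × I: no H
  1 × N: 2 H
  1 × N: no H
  1 × S: 1 H
  Total hydrogens = 17.
Molecular formula: C11H17IN2S

C11H17IN2S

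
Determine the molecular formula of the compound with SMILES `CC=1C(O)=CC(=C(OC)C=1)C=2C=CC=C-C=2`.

C14H14O2

Heavy atoms from the SMILES: 14 C, 2 O.
Implicit hydrogens by atom environment:
  7 × C (aromatic): 1 H each → 7
  5 × C (aromatic): no H
  2 × C: 3 H each → 6
  1 × O: 1 H
  1 × O: no H
  Total hydrogens = 14.
Molecular formula: C14H14O2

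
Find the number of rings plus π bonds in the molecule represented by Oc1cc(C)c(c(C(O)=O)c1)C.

Molecular formula from the SMILES: C9H10O3.
DoU = (2C + 2 + N − H − X)/2 = (2·9 + 2 + 0 − 10 − 0)/2 = 10/2 = 5.
(Structurally: 1 ring(s) + 4 π bond(s) = 5.)

5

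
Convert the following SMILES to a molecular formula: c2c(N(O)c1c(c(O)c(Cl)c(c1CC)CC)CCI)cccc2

C18H21ClINO2

Heavy atoms from the SMILES: 18 C, 1 Cl, 1 I, 1 N, 2 O.
Implicit hydrogens by atom environment:
  7 × C (aromatic): no H
  5 × C (aromatic): 1 H each → 5
  4 × C: 2 H each → 8
  2 × C: 3 H each → 6
  2 × O: 1 H each → 2
  1 × Cl: no H
  1 × I: no H
  1 × N: no H
  Total hydrogens = 21.
Molecular formula: C18H21ClINO2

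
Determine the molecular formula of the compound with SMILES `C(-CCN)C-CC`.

C6H15N

Heavy atoms from the SMILES: 6 C, 1 N.
Implicit hydrogens by atom environment:
  5 × C: 2 H each → 10
  1 × C: 3 H
  1 × N: 2 H
  Total hydrogens = 15.
Molecular formula: C6H15N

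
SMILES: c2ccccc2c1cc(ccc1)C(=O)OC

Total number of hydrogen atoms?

Hydrogens are implicit in SMILES; fill each atom to its normal valence:
  9 × C (aromatic): 1 H each → 9
  3 × C (aromatic): no H
  2 × O: no H
  1 × C: 3 H
  1 × C: no H
  Total hydrogens = 12.

12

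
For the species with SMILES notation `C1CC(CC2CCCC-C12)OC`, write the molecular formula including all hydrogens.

C11H20O

Heavy atoms from the SMILES: 11 C, 1 O.
Implicit hydrogens by atom environment:
  7 × C: 2 H each → 14
  3 × C: 1 H each → 3
  1 × C: 3 H
  1 × O: no H
  Total hydrogens = 20.
Molecular formula: C11H20O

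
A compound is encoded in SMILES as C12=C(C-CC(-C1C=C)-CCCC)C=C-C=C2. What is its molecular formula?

Heavy atoms from the SMILES: 16 C.
Implicit hydrogens by atom environment:
  6 × C: 2 H each → 12
  4 × C (aromatic): 1 H each → 4
  3 × C: 1 H each → 3
  2 × C (aromatic): no H
  1 × C: 3 H
  Total hydrogens = 22.
Molecular formula: C16H22

C16H22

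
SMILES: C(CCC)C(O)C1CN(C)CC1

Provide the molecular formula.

C10H21NO

Heavy atoms from the SMILES: 10 C, 1 N, 1 O.
Implicit hydrogens by atom environment:
  6 × C: 2 H each → 12
  2 × C: 3 H each → 6
  2 × C: 1 H each → 2
  1 × N: no H
  1 × O: 1 H
  Total hydrogens = 21.
Molecular formula: C10H21NO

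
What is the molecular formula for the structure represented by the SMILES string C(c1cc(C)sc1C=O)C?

Heavy atoms from the SMILES: 8 C, 1 O, 1 S.
Implicit hydrogens by atom environment:
  3 × C (aromatic): no H
  2 × C: 3 H each → 6
  1 × C: 2 H
  1 × C (aromatic): 1 H
  1 × C: 1 H
  1 × O: no H
  1 × S (aromatic): no H
  Total hydrogens = 10.
Molecular formula: C8H10OS

C8H10OS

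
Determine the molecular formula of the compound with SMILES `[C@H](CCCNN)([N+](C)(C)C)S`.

Heavy atoms from the SMILES: 7 C, 3 N, 1 S.
Implicit hydrogens by atom environment:
  3 × C: 3 H each → 9
  3 × C: 2 H each → 6
  1 × C: 1 H
  1 × N: 2 H
  1 × N: 1 H
  1 × N (charge +1): no H
  1 × S: 1 H
  Total hydrogens = 20.
Net charge +1.
Molecular formula: C7H20N3S+

C7H20N3S+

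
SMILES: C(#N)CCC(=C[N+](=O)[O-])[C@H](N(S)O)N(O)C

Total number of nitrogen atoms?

4

The symbol for nitrogen appears 4 times in the SMILES.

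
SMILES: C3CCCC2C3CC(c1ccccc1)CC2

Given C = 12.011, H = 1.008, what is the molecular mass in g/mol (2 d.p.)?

214.35

Molecular formula: C16H22.
M = 16×12.011 + 22×1.008 = 214.35 g/mol.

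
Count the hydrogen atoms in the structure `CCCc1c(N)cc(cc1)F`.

12

Hydrogens are implicit in SMILES; fill each atom to its normal valence:
  3 × C (aromatic): 1 H each → 3
  3 × C (aromatic): no H
  2 × C: 2 H each → 4
  1 × C: 3 H
  1 × F: no H
  1 × N: 2 H
  Total hydrogens = 12.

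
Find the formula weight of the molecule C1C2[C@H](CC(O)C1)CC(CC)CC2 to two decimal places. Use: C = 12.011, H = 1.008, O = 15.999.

182.31

Molecular formula: C12H22O.
M = 12×12.011 + 22×1.008 + 1×15.999 = 182.31 g/mol.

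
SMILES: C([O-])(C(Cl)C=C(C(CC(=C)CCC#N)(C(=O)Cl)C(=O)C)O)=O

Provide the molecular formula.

C14H14Cl2NO5-

Heavy atoms from the SMILES: 14 C, 2 Cl, 1 N, 5 O.
Implicit hydrogens by atom environment:
  7 × C: no H
  4 × C: 2 H each → 8
  3 × O: no H
  2 × C: 1 H each → 2
  2 × Cl: no H
  1 × C: 3 H
  1 × N: no H
  1 × O: 1 H
  1 × O (charge -1): no H
  Total hydrogens = 14.
Net charge -1.
Molecular formula: C14H14Cl2NO5-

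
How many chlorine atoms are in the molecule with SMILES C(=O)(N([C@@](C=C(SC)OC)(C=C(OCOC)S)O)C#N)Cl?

The symbol for chlorine appears 1 time in the SMILES.

1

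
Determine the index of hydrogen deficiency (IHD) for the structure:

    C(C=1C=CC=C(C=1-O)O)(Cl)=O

5

Molecular formula from the SMILES: C7H5ClO3.
DoU = (2C + 2 + N − H − X)/2 = (2·7 + 2 + 0 − 5 − 1)/2 = 10/2 = 5.
(Structurally: 1 ring(s) + 4 π bond(s) = 5.)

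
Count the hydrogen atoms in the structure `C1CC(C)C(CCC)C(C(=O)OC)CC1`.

24

Hydrogens are implicit in SMILES; fill each atom to its normal valence:
  6 × C: 2 H each → 12
  3 × C: 3 H each → 9
  3 × C: 1 H each → 3
  2 × O: no H
  1 × C: no H
  Total hydrogens = 24.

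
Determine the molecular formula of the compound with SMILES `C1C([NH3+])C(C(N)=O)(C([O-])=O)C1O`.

Heavy atoms from the SMILES: 6 C, 2 N, 4 O.
Implicit hydrogens by atom environment:
  3 × C: no H
  2 × C: 1 H each → 2
  2 × O: no H
  1 × C: 2 H
  1 × N (charge +1): 3 H
  1 × N: 2 H
  1 × O: 1 H
  1 × O (charge -1): no H
  Total hydrogens = 10.
Molecular formula: C6H10N2O4

C6H10N2O4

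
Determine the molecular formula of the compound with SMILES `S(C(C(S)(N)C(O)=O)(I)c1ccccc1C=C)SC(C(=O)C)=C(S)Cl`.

Heavy atoms from the SMILES: 15 C, 1 Cl, 1 I, 1 N, 3 O, 4 S.
Implicit hydrogens by atom environment:
  6 × C: no H
  4 × C (aromatic): 1 H each → 4
  2 × C (aromatic): no H
  2 × O: no H
  2 × S: 1 H each → 2
  2 × S: no H
  1 × C: 3 H
  1 × C: 2 H
  1 × C: 1 H
  1 × Cl: no H
  1 × I: no H
  1 × N: 2 H
  1 × O: 1 H
  Total hydrogens = 15.
Molecular formula: C15H15ClINO3S4

C15H15ClINO3S4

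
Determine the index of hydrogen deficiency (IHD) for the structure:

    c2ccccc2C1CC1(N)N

5

Molecular formula from the SMILES: C9H12N2.
DoU = (2C + 2 + N − H − X)/2 = (2·9 + 2 + 2 − 12 − 0)/2 = 10/2 = 5.
(Structurally: 2 ring(s) + 3 π bond(s) = 5.)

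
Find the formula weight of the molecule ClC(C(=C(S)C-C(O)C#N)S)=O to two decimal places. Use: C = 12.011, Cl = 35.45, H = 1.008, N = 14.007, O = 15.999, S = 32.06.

Molecular formula: C6H6ClNO2S2.
M = 6×12.011 + 1×35.45 + 6×1.008 + 1×14.007 + 2×15.999 + 2×32.06 = 223.69 g/mol.

223.69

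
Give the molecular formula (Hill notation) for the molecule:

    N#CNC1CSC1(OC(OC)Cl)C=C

C8H11ClN2O2S

Heavy atoms from the SMILES: 8 C, 1 Cl, 2 N, 2 O, 1 S.
Implicit hydrogens by atom environment:
  3 × C: 1 H each → 3
  2 × C: 2 H each → 4
  2 × C: no H
  2 × O: no H
  1 × C: 3 H
  1 × Cl: no H
  1 × N: 1 H
  1 × N: no H
  1 × S: no H
  Total hydrogens = 11.
Molecular formula: C8H11ClN2O2S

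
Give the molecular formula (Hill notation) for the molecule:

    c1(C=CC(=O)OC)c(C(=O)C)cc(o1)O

C10H10O5

Heavy atoms from the SMILES: 10 C, 5 O.
Implicit hydrogens by atom environment:
  3 × C (aromatic): no H
  3 × O: no H
  2 × C: 3 H each → 6
  2 × C: 1 H each → 2
  2 × C: no H
  1 × C (aromatic): 1 H
  1 × O: 1 H
  1 × O (aromatic): no H
  Total hydrogens = 10.
Molecular formula: C10H10O5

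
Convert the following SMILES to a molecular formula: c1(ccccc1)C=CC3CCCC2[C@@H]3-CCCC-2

Heavy atoms from the SMILES: 18 C.
Implicit hydrogens by atom environment:
  7 × C: 2 H each → 14
  5 × C: 1 H each → 5
  5 × C (aromatic): 1 H each → 5
  1 × C (aromatic): no H
  Total hydrogens = 24.
Molecular formula: C18H24

C18H24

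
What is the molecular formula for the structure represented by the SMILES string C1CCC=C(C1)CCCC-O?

Heavy atoms from the SMILES: 10 C, 1 O.
Implicit hydrogens by atom environment:
  8 × C: 2 H each → 16
  1 × C: 1 H
  1 × C: no H
  1 × O: 1 H
  Total hydrogens = 18.
Molecular formula: C10H18O

C10H18O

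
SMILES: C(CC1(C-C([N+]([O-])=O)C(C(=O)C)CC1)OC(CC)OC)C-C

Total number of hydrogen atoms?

Hydrogens are implicit in SMILES; fill each atom to its normal valence:
  7 × C: 2 H each → 14
  4 × C: 3 H each → 12
  4 × O: no H
  3 × C: 1 H each → 3
  2 × C: no H
  1 × N (charge +1): no H
  1 × O (charge -1): no H
  Total hydrogens = 29.

29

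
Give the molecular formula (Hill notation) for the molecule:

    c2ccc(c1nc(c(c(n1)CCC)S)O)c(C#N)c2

Heavy atoms from the SMILES: 14 C, 3 N, 1 O, 1 S.
Implicit hydrogens by atom environment:
  6 × C (aromatic): no H
  4 × C (aromatic): 1 H each → 4
  2 × C: 2 H each → 4
  2 × N (aromatic): no H
  1 × C: 3 H
  1 × C: no H
  1 × N: no H
  1 × O: 1 H
  1 × S: 1 H
  Total hydrogens = 13.
Molecular formula: C14H13N3OS

C14H13N3OS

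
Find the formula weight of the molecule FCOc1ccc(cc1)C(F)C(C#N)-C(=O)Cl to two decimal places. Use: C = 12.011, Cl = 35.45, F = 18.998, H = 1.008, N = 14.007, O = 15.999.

Molecular formula: C11H8ClF2NO2.
M = 11×12.011 + 1×35.45 + 2×18.998 + 8×1.008 + 1×14.007 + 2×15.999 = 259.64 g/mol.

259.64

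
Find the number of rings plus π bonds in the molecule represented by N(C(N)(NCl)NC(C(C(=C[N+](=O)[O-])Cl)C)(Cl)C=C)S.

Molecular formula from the SMILES: C8H14Cl3N5O2S.
DoU = (2C + 2 + N − H − X)/2 = (2·8 + 2 + 5 − 14 − 3)/2 = 6/2 = 3.
(Structurally: 0 ring(s) + 3 π bond(s) = 3.)

3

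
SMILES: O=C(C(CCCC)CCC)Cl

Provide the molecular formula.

C9H17ClO

Heavy atoms from the SMILES: 9 C, 1 Cl, 1 O.
Implicit hydrogens by atom environment:
  5 × C: 2 H each → 10
  2 × C: 3 H each → 6
  1 × C: 1 H
  1 × C: no H
  1 × Cl: no H
  1 × O: no H
  Total hydrogens = 17.
Molecular formula: C9H17ClO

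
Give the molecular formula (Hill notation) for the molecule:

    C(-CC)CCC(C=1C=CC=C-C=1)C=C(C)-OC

C16H24O

Heavy atoms from the SMILES: 16 C, 1 O.
Implicit hydrogens by atom environment:
  5 × C (aromatic): 1 H each → 5
  4 × C: 2 H each → 8
  3 × C: 3 H each → 9
  2 × C: 1 H each → 2
  1 × C: no H
  1 × C (aromatic): no H
  1 × O: no H
  Total hydrogens = 24.
Molecular formula: C16H24O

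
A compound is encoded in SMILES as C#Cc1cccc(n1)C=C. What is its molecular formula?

C9H7N

Heavy atoms from the SMILES: 9 C, 1 N.
Implicit hydrogens by atom environment:
  3 × C (aromatic): 1 H each → 3
  2 × C: 1 H each → 2
  2 × C (aromatic): no H
  1 × C: 2 H
  1 × C: no H
  1 × N (aromatic): no H
  Total hydrogens = 7.
Molecular formula: C9H7N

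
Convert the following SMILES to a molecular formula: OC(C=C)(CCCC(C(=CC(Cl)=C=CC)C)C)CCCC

C19H31ClO

Heavy atoms from the SMILES: 19 C, 1 Cl, 1 O.
Implicit hydrogens by atom environment:
  7 × C: 2 H each → 14
  4 × C: 3 H each → 12
  4 × C: 1 H each → 4
  4 × C: no H
  1 × Cl: no H
  1 × O: 1 H
  Total hydrogens = 31.
Molecular formula: C19H31ClO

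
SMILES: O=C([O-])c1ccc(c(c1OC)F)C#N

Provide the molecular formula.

Heavy atoms from the SMILES: 9 C, 1 F, 1 N, 3 O.
Implicit hydrogens by atom environment:
  4 × C (aromatic): no H
  2 × C (aromatic): 1 H each → 2
  2 × C: no H
  2 × O: no H
  1 × C: 3 H
  1 × F: no H
  1 × N: no H
  1 × O (charge -1): no H
  Total hydrogens = 5.
Net charge -1.
Molecular formula: C9H5FNO3-

C9H5FNO3-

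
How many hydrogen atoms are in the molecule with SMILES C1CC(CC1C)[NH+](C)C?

Hydrogens are implicit in SMILES; fill each atom to its normal valence:
  3 × C: 3 H each → 9
  3 × C: 2 H each → 6
  2 × C: 1 H each → 2
  1 × N (charge +1): 1 H
  Total hydrogens = 18.

18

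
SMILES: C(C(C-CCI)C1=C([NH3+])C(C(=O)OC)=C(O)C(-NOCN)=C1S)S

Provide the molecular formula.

Heavy atoms from the SMILES: 14 C, 1 I, 3 N, 4 O, 2 S.
Implicit hydrogens by atom environment:
  6 × C (aromatic): no H
  5 × C: 2 H each → 10
  3 × O: no H
  2 × S: 1 H each → 2
  1 × C: 3 H
  1 × C: 1 H
  1 × C: no H
  1 × I: no H
  1 × N (charge +1): 3 H
  1 × N: 2 H
  1 × N: 1 H
  1 × O: 1 H
  Total hydrogens = 23.
Net charge +1.
Molecular formula: C14H23IN3O4S2+

C14H23IN3O4S2+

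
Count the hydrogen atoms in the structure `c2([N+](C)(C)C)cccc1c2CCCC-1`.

Hydrogens are implicit in SMILES; fill each atom to its normal valence:
  4 × C: 2 H each → 8
  3 × C: 3 H each → 9
  3 × C (aromatic): 1 H each → 3
  3 × C (aromatic): no H
  1 × N (charge +1): no H
  Total hydrogens = 20.

20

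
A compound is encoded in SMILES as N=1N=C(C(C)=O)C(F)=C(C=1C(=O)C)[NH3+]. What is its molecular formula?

Heavy atoms from the SMILES: 8 C, 1 F, 3 N, 2 O.
Implicit hydrogens by atom environment:
  4 × C (aromatic): no H
  2 × C: 3 H each → 6
  2 × C: no H
  2 × N (aromatic): no H
  2 × O: no H
  1 × F: no H
  1 × N (charge +1): 3 H
  Total hydrogens = 9.
Net charge +1.
Molecular formula: C8H9FN3O2+

C8H9FN3O2+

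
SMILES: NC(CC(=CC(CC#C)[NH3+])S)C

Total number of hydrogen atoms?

Hydrogens are implicit in SMILES; fill each atom to its normal valence:
  4 × C: 1 H each → 4
  2 × C: 2 H each → 4
  2 × C: no H
  1 × C: 3 H
  1 × N (charge +1): 3 H
  1 × N: 2 H
  1 × S: 1 H
  Total hydrogens = 17.

17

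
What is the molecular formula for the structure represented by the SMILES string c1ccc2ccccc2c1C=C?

C12H10

Heavy atoms from the SMILES: 12 C.
Implicit hydrogens by atom environment:
  7 × C (aromatic): 1 H each → 7
  3 × C (aromatic): no H
  1 × C: 2 H
  1 × C: 1 H
  Total hydrogens = 10.
Molecular formula: C12H10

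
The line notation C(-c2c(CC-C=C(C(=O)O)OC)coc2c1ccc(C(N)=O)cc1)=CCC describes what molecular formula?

Heavy atoms from the SMILES: 21 C, 1 N, 5 O.
Implicit hydrogens by atom environment:
  5 × C (aromatic): 1 H each → 5
  5 × C (aromatic): no H
  3 × C: 2 H each → 6
  3 × C: 1 H each → 3
  3 × C: no H
  3 × O: no H
  2 × C: 3 H each → 6
  1 × N: 2 H
  1 × O: 1 H
  1 × O (aromatic): no H
  Total hydrogens = 23.
Molecular formula: C21H23NO5

C21H23NO5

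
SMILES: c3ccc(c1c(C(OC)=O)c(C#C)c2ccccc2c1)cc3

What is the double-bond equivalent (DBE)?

14

Molecular formula from the SMILES: C20H14O2.
DoU = (2C + 2 + N − H − X)/2 = (2·20 + 2 + 0 − 14 − 0)/2 = 28/2 = 14.
(Structurally: 3 ring(s) + 11 π bond(s) = 14.)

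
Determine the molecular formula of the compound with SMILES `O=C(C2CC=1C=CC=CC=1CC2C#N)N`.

Heavy atoms from the SMILES: 12 C, 2 N, 1 O.
Implicit hydrogens by atom environment:
  4 × C (aromatic): 1 H each → 4
  2 × C: 2 H each → 4
  2 × C: 1 H each → 2
  2 × C (aromatic): no H
  2 × C: no H
  1 × N: 2 H
  1 × N: no H
  1 × O: no H
  Total hydrogens = 12.
Molecular formula: C12H12N2O

C12H12N2O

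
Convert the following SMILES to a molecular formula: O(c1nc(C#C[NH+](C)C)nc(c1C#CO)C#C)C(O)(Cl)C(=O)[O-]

C14H10ClN3O5

Heavy atoms from the SMILES: 14 C, 1 Cl, 3 N, 5 O.
Implicit hydrogens by atom environment:
  7 × C: no H
  4 × C (aromatic): no H
  2 × C: 3 H each → 6
  2 × N (aromatic): no H
  2 × O: 1 H each → 2
  2 × O: no H
  1 × C: 1 H
  1 × Cl: no H
  1 × N (charge +1): 1 H
  1 × O (charge -1): no H
  Total hydrogens = 10.
Molecular formula: C14H10ClN3O5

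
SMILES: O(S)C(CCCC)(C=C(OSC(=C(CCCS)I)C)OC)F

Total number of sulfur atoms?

3

The symbol for sulfur appears 3 times in the SMILES.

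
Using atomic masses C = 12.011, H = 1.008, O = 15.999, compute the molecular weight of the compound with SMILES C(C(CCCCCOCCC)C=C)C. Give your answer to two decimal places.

198.35

Molecular formula: C13H26O.
M = 13×12.011 + 26×1.008 + 1×15.999 = 198.35 g/mol.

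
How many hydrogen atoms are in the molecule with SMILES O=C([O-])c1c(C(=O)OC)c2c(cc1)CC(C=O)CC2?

Hydrogens are implicit in SMILES; fill each atom to its normal valence:
  4 × C (aromatic): no H
  4 × O: no H
  3 × C: 2 H each → 6
  2 × C (aromatic): 1 H each → 2
  2 × C: 1 H each → 2
  2 × C: no H
  1 × C: 3 H
  1 × O (charge -1): no H
  Total hydrogens = 13.

13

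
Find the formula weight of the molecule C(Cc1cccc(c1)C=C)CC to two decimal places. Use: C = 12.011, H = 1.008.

160.26

Molecular formula: C12H16.
M = 12×12.011 + 16×1.008 = 160.26 g/mol.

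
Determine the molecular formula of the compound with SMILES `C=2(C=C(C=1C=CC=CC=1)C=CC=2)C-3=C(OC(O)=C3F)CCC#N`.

C19H14FNO2

Heavy atoms from the SMILES: 19 C, 1 F, 1 N, 2 O.
Implicit hydrogens by atom environment:
  9 × C (aromatic): 1 H each → 9
  7 × C (aromatic): no H
  2 × C: 2 H each → 4
  1 × C: no H
  1 × F: no H
  1 × N: no H
  1 × O: 1 H
  1 × O (aromatic): no H
  Total hydrogens = 14.
Molecular formula: C19H14FNO2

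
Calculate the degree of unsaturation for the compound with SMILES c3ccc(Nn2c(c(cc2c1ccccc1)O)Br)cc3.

Molecular formula from the SMILES: C16H13BrN2O.
DoU = (2C + 2 + N − H − X)/2 = (2·16 + 2 + 2 − 13 − 1)/2 = 22/2 = 11.
(Structurally: 3 ring(s) + 8 π bond(s) = 11.)

11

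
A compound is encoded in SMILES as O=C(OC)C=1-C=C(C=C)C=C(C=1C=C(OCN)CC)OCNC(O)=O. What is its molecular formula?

C17H22N2O6

Heavy atoms from the SMILES: 17 C, 2 N, 6 O.
Implicit hydrogens by atom environment:
  5 × O: no H
  4 × C: 2 H each → 8
  4 × C (aromatic): no H
  3 × C: no H
  2 × C: 3 H each → 6
  2 × C (aromatic): 1 H each → 2
  2 × C: 1 H each → 2
  1 × N: 2 H
  1 × N: 1 H
  1 × O: 1 H
  Total hydrogens = 22.
Molecular formula: C17H22N2O6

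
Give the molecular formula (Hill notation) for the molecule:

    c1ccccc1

C6H6

Heavy atoms from the SMILES: 6 C.
Implicit hydrogens by atom environment:
  6 × C (aromatic): 1 H each → 6
  Total hydrogens = 6.
Molecular formula: C6H6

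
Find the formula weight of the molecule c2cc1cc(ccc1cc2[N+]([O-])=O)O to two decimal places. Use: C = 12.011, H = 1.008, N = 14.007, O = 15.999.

Molecular formula: C10H7NO3.
M = 10×12.011 + 7×1.008 + 1×14.007 + 3×15.999 = 189.17 g/mol.

189.17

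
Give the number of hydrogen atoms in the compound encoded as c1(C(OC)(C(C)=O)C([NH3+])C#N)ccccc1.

Hydrogens are implicit in SMILES; fill each atom to its normal valence:
  5 × C (aromatic): 1 H each → 5
  3 × C: no H
  2 × C: 3 H each → 6
  2 × O: no H
  1 × C: 1 H
  1 × C (aromatic): no H
  1 × N (charge +1): 3 H
  1 × N: no H
  Total hydrogens = 15.

15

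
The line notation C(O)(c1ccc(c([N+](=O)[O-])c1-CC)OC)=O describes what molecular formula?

C10H11NO5

Heavy atoms from the SMILES: 10 C, 1 N, 5 O.
Implicit hydrogens by atom environment:
  4 × C (aromatic): no H
  3 × O: no H
  2 × C: 3 H each → 6
  2 × C (aromatic): 1 H each → 2
  1 × C: 2 H
  1 × C: no H
  1 × N (charge +1): no H
  1 × O: 1 H
  1 × O (charge -1): no H
  Total hydrogens = 11.
Molecular formula: C10H11NO5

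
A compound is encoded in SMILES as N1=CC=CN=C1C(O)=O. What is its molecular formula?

C5H4N2O2

Heavy atoms from the SMILES: 5 C, 2 N, 2 O.
Implicit hydrogens by atom environment:
  3 × C (aromatic): 1 H each → 3
  2 × N (aromatic): no H
  1 × C (aromatic): no H
  1 × C: no H
  1 × O: 1 H
  1 × O: no H
  Total hydrogens = 4.
Molecular formula: C5H4N2O2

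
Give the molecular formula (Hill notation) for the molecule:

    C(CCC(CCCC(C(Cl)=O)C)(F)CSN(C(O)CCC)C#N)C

C17H30ClFN2O2S

Heavy atoms from the SMILES: 17 C, 1 Cl, 1 F, 2 N, 2 O, 1 S.
Implicit hydrogens by atom environment:
  9 × C: 2 H each → 18
  3 × C: 3 H each → 9
  3 × C: no H
  2 × C: 1 H each → 2
  2 × N: no H
  1 × Cl: no H
  1 × F: no H
  1 × O: 1 H
  1 × O: no H
  1 × S: no H
  Total hydrogens = 30.
Molecular formula: C17H30ClFN2O2S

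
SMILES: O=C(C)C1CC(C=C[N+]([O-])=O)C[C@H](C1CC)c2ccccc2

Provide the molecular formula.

C18H23NO3

Heavy atoms from the SMILES: 18 C, 1 N, 3 O.
Implicit hydrogens by atom environment:
  6 × C: 1 H each → 6
  5 × C (aromatic): 1 H each → 5
  3 × C: 2 H each → 6
  2 × C: 3 H each → 6
  2 × O: no H
  1 × C: no H
  1 × C (aromatic): no H
  1 × N (charge +1): no H
  1 × O (charge -1): no H
  Total hydrogens = 23.
Molecular formula: C18H23NO3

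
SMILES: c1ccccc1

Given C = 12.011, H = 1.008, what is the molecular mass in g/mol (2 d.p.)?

Molecular formula: C6H6.
M = 6×12.011 + 6×1.008 = 78.11 g/mol.

78.11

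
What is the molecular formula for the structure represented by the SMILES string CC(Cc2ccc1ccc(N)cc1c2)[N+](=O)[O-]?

Heavy atoms from the SMILES: 13 C, 2 N, 2 O.
Implicit hydrogens by atom environment:
  6 × C (aromatic): 1 H each → 6
  4 × C (aromatic): no H
  1 × C: 3 H
  1 × C: 2 H
  1 × C: 1 H
  1 × N: 2 H
  1 × N (charge +1): no H
  1 × O: no H
  1 × O (charge -1): no H
  Total hydrogens = 14.
Molecular formula: C13H14N2O2

C13H14N2O2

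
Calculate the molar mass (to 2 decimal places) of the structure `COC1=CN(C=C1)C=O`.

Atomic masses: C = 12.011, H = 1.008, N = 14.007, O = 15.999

125.13

Molecular formula: C6H7NO2.
M = 6×12.011 + 7×1.008 + 1×14.007 + 2×15.999 = 125.13 g/mol.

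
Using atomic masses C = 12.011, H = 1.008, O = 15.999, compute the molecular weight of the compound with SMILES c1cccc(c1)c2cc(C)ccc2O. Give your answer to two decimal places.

184.24

Molecular formula: C13H12O.
M = 13×12.011 + 12×1.008 + 1×15.999 = 184.24 g/mol.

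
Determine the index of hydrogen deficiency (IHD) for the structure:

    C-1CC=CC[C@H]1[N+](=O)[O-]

Molecular formula from the SMILES: C6H9NO2.
DoU = (2C + 2 + N − H − X)/2 = (2·6 + 2 + 1 − 9 − 0)/2 = 6/2 = 3.
(Structurally: 1 ring(s) + 2 π bond(s) = 3.)

3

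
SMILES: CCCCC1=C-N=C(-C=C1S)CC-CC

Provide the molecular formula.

C13H21NS

Heavy atoms from the SMILES: 13 C, 1 N, 1 S.
Implicit hydrogens by atom environment:
  6 × C: 2 H each → 12
  3 × C (aromatic): no H
  2 × C: 3 H each → 6
  2 × C (aromatic): 1 H each → 2
  1 × N (aromatic): no H
  1 × S: 1 H
  Total hydrogens = 21.
Molecular formula: C13H21NS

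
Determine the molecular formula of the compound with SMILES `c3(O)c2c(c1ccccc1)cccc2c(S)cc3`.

Heavy atoms from the SMILES: 16 C, 1 O, 1 S.
Implicit hydrogens by atom environment:
  10 × C (aromatic): 1 H each → 10
  6 × C (aromatic): no H
  1 × O: 1 H
  1 × S: 1 H
  Total hydrogens = 12.
Molecular formula: C16H12OS

C16H12OS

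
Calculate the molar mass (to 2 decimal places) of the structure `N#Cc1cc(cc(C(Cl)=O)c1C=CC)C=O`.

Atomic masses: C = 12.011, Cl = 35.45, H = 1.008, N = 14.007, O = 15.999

Molecular formula: C12H8ClNO2.
M = 12×12.011 + 1×35.45 + 8×1.008 + 1×14.007 + 2×15.999 = 233.65 g/mol.

233.65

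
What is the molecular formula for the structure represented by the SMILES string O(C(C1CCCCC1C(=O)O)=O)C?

C9H14O4

Heavy atoms from the SMILES: 9 C, 4 O.
Implicit hydrogens by atom environment:
  4 × C: 2 H each → 8
  3 × O: no H
  2 × C: 1 H each → 2
  2 × C: no H
  1 × C: 3 H
  1 × O: 1 H
  Total hydrogens = 14.
Molecular formula: C9H14O4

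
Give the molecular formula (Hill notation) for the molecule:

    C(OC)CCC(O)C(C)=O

Heavy atoms from the SMILES: 7 C, 3 O.
Implicit hydrogens by atom environment:
  3 × C: 2 H each → 6
  2 × C: 3 H each → 6
  2 × O: no H
  1 × C: 1 H
  1 × C: no H
  1 × O: 1 H
  Total hydrogens = 14.
Molecular formula: C7H14O3

C7H14O3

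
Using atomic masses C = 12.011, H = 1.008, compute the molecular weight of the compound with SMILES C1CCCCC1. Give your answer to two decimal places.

84.16

Molecular formula: C6H12.
M = 6×12.011 + 12×1.008 = 84.16 g/mol.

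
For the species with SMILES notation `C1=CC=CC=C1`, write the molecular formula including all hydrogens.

C6H6

Heavy atoms from the SMILES: 6 C.
Implicit hydrogens by atom environment:
  6 × C (aromatic): 1 H each → 6
  Total hydrogens = 6.
Molecular formula: C6H6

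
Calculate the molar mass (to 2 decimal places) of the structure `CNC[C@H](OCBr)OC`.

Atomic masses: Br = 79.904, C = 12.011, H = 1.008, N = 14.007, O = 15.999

198.06

Molecular formula: C5H12BrNO2.
M = 1×79.904 + 5×12.011 + 12×1.008 + 1×14.007 + 2×15.999 = 198.06 g/mol.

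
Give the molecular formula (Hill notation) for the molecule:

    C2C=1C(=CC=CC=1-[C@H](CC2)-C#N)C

Heavy atoms from the SMILES: 12 C, 1 N.
Implicit hydrogens by atom environment:
  3 × C: 2 H each → 6
  3 × C (aromatic): 1 H each → 3
  3 × C (aromatic): no H
  1 × C: 3 H
  1 × C: 1 H
  1 × C: no H
  1 × N: no H
  Total hydrogens = 13.
Molecular formula: C12H13N

C12H13N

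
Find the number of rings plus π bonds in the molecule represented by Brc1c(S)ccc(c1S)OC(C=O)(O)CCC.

Molecular formula from the SMILES: C11H13BrO3S2.
DoU = (2C + 2 + N − H − X)/2 = (2·11 + 2 + 0 − 13 − 1)/2 = 10/2 = 5.
(Structurally: 1 ring(s) + 4 π bond(s) = 5.)

5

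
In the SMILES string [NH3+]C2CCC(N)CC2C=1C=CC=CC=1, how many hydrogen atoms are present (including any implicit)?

Hydrogens are implicit in SMILES; fill each atom to its normal valence:
  5 × C (aromatic): 1 H each → 5
  3 × C: 2 H each → 6
  3 × C: 1 H each → 3
  1 × C (aromatic): no H
  1 × N (charge +1): 3 H
  1 × N: 2 H
  Total hydrogens = 19.

19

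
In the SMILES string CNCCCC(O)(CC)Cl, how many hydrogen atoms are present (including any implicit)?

Hydrogens are implicit in SMILES; fill each atom to its normal valence:
  4 × C: 2 H each → 8
  2 × C: 3 H each → 6
  1 × C: no H
  1 × Cl: no H
  1 × N: 1 H
  1 × O: 1 H
  Total hydrogens = 16.

16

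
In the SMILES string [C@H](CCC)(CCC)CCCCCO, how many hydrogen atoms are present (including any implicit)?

Hydrogens are implicit in SMILES; fill each atom to its normal valence:
  9 × C: 2 H each → 18
  2 × C: 3 H each → 6
  1 × C: 1 H
  1 × O: 1 H
  Total hydrogens = 26.

26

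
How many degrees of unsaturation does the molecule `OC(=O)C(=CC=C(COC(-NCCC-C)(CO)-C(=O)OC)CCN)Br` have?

4

Molecular formula from the SMILES: C16H27BrN2O6.
DoU = (2C + 2 + N − H − X)/2 = (2·16 + 2 + 2 − 27 − 1)/2 = 8/2 = 4.
(Structurally: 0 ring(s) + 4 π bond(s) = 4.)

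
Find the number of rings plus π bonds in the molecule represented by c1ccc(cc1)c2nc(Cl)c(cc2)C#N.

Molecular formula from the SMILES: C12H7ClN2.
DoU = (2C + 2 + N − H − X)/2 = (2·12 + 2 + 2 − 7 − 1)/2 = 20/2 = 10.
(Structurally: 2 ring(s) + 8 π bond(s) = 10.)

10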